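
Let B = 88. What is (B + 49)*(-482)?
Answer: -66034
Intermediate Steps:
(B + 49)*(-482) = (88 + 49)*(-482) = 137*(-482) = -66034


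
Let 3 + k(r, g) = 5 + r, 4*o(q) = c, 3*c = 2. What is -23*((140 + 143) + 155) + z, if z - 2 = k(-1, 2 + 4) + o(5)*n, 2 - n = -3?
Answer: -60421/6 ≈ -10070.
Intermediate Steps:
c = 2/3 (c = (1/3)*2 = 2/3 ≈ 0.66667)
o(q) = 1/6 (o(q) = (1/4)*(2/3) = 1/6)
n = 5 (n = 2 - 1*(-3) = 2 + 3 = 5)
k(r, g) = 2 + r (k(r, g) = -3 + (5 + r) = 2 + r)
z = 23/6 (z = 2 + ((2 - 1) + (1/6)*5) = 2 + (1 + 5/6) = 2 + 11/6 = 23/6 ≈ 3.8333)
-23*((140 + 143) + 155) + z = -23*((140 + 143) + 155) + 23/6 = -23*(283 + 155) + 23/6 = -23*438 + 23/6 = -10074 + 23/6 = -60421/6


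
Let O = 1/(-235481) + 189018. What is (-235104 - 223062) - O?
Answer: -152399535503/235481 ≈ -6.4718e+5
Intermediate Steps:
O = 44510147657/235481 (O = -1/235481 + 189018 = 44510147657/235481 ≈ 1.8902e+5)
(-235104 - 223062) - O = (-235104 - 223062) - 1*44510147657/235481 = -458166 - 44510147657/235481 = -152399535503/235481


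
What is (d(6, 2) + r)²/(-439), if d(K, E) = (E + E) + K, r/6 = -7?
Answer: -1024/439 ≈ -2.3326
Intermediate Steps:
r = -42 (r = 6*(-7) = -42)
d(K, E) = K + 2*E (d(K, E) = 2*E + K = K + 2*E)
(d(6, 2) + r)²/(-439) = ((6 + 2*2) - 42)²/(-439) = ((6 + 4) - 42)²*(-1/439) = (10 - 42)²*(-1/439) = (-32)²*(-1/439) = 1024*(-1/439) = -1024/439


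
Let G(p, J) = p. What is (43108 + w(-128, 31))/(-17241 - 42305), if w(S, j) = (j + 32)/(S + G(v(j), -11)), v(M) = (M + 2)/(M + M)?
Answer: -24334187/33613717 ≈ -0.72394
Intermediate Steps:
v(M) = (2 + M)/(2*M) (v(M) = (2 + M)/((2*M)) = (2 + M)*(1/(2*M)) = (2 + M)/(2*M))
w(S, j) = (32 + j)/(S + (2 + j)/(2*j)) (w(S, j) = (j + 32)/(S + (2 + j)/(2*j)) = (32 + j)/(S + (2 + j)/(2*j)))
(43108 + w(-128, 31))/(-17241 - 42305) = (43108 + 2*31*(32 + 31)/(2 + 31 + 2*(-128)*31))/(-17241 - 42305) = (43108 + 2*31*63/(2 + 31 - 7936))/(-59546) = (43108 + 2*31*63/(-7903))*(-1/59546) = (43108 + 2*31*(-1/7903)*63)*(-1/59546) = (43108 - 558/1129)*(-1/59546) = (48668374/1129)*(-1/59546) = -24334187/33613717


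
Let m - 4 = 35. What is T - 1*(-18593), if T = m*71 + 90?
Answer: 21452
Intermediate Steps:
m = 39 (m = 4 + 35 = 39)
T = 2859 (T = 39*71 + 90 = 2769 + 90 = 2859)
T - 1*(-18593) = 2859 - 1*(-18593) = 2859 + 18593 = 21452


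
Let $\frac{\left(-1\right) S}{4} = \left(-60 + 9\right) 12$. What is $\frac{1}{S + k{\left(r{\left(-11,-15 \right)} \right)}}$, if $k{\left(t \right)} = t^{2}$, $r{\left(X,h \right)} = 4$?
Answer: $\frac{1}{2464} \approx 0.00040584$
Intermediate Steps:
$S = 2448$ ($S = - 4 \left(-60 + 9\right) 12 = - 4 \left(\left(-51\right) 12\right) = \left(-4\right) \left(-612\right) = 2448$)
$\frac{1}{S + k{\left(r{\left(-11,-15 \right)} \right)}} = \frac{1}{2448 + 4^{2}} = \frac{1}{2448 + 16} = \frac{1}{2464}$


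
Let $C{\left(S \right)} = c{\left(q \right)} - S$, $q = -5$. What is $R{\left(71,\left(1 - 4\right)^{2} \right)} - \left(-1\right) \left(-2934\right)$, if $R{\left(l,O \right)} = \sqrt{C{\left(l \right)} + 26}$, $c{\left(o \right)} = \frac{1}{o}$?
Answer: $-2934 + \frac{i \sqrt{1130}}{5} \approx -2934.0 + 6.7231 i$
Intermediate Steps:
$C{\left(S \right)} = - \frac{1}{5} - S$ ($C{\left(S \right)} = \frac{1}{-5} - S = - \frac{1}{5} - S$)
$R{\left(l,O \right)} = \sqrt{\frac{129}{5} - l}$ ($R{\left(l,O \right)} = \sqrt{\left(- \frac{1}{5} - l\right) + 26} = \sqrt{\frac{129}{5} - l}$)
$R{\left(71,\left(1 - 4\right)^{2} \right)} - \left(-1\right) \left(-2934\right) = \frac{\sqrt{645 - 1775}}{5} - \left(-1\right) \left(-2934\right) = \frac{\sqrt{645 - 1775}}{5} - 2934 = \frac{\sqrt{-1130}}{5} - 2934 = \frac{i \sqrt{1130}}{5} - 2934 = -2934 + \frac{i \sqrt{1130}}{5}$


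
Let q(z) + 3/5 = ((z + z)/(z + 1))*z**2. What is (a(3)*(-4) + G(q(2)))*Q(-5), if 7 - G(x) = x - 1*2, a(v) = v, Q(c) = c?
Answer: 116/3 ≈ 38.667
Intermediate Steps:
q(z) = -3/5 + 2*z**3/(1 + z) (q(z) = -3/5 + ((z + z)/(z + 1))*z**2 = -3/5 + ((2*z)/(1 + z))*z**2 = -3/5 + (2*z/(1 + z))*z**2 = -3/5 + 2*z**3/(1 + z))
G(x) = 9 - x (G(x) = 7 - (x - 1*2) = 7 - (x - 2) = 7 - (-2 + x) = 7 + (2 - x) = 9 - x)
(a(3)*(-4) + G(q(2)))*Q(-5) = (3*(-4) + (9 - (-3 - 3*2 + 10*2**3)/(5*(1 + 2))))*(-5) = (-12 + (9 - (-3 - 6 + 10*8)/(5*3)))*(-5) = (-12 + (9 - (-3 - 6 + 80)/(5*3)))*(-5) = (-12 + (9 - 71/(5*3)))*(-5) = (-12 + (9 - 1*71/15))*(-5) = (-12 + (9 - 71/15))*(-5) = (-12 + 64/15)*(-5) = -116/15*(-5) = 116/3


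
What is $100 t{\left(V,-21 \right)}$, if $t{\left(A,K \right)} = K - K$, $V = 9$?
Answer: $0$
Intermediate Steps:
$t{\left(A,K \right)} = 0$
$100 t{\left(V,-21 \right)} = 100 \cdot 0 = 0$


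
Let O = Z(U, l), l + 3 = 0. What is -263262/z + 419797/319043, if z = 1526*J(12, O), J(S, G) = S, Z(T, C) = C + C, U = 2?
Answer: -116673663/8933204 ≈ -13.061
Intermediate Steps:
l = -3 (l = -3 + 0 = -3)
Z(T, C) = 2*C
O = -6 (O = 2*(-3) = -6)
z = 18312 (z = 1526*12 = 18312)
-263262/z + 419797/319043 = -263262/18312 + 419797/319043 = -263262*1/18312 + 419797*(1/319043) = -43877/3052 + 419797/319043 = -116673663/8933204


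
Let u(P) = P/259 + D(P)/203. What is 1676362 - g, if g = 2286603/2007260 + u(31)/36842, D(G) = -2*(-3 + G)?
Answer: 465566911967934676717/277724756551060 ≈ 1.6764e+6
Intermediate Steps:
D(G) = 6 - 2*G
u(P) = 6/203 - 45*P/7511 (u(P) = P/259 + (6 - 2*P)/203 = P*(1/259) + (6 - 2*P)*(1/203) = P/259 + (6/203 - 2*P/203) = 6/203 - 45*P/7511)
g = 316373513367003/277724756551060 (g = 2286603/2007260 + (6/203 - 45/7511*31)/36842 = 2286603*(1/2007260) + (6/203 - 1395/7511)*(1/36842) = 2286603/2007260 - 1173/7511*1/36842 = 2286603/2007260 - 1173/276720262 = 316373513367003/277724756551060 ≈ 1.1392)
1676362 - g = 1676362 - 1*316373513367003/277724756551060 = 1676362 - 316373513367003/277724756551060 = 465566911967934676717/277724756551060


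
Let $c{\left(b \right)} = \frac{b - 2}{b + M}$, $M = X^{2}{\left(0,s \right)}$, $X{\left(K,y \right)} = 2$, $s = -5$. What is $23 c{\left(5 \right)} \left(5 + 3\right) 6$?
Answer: $368$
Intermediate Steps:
$M = 4$ ($M = 2^{2} = 4$)
$c{\left(b \right)} = \frac{-2 + b}{4 + b}$ ($c{\left(b \right)} = \frac{b - 2}{b + 4} = \frac{-2 + b}{4 + b}$)
$23 c{\left(5 \right)} \left(5 + 3\right) 6 = 23 \frac{-2 + 5}{4 + 5} \left(5 + 3\right) 6 = 23 \cdot \frac{1}{9} \cdot 3 \cdot 8 \cdot 6 = 23 \cdot \frac{1}{9} \cdot 3 \cdot 48 = 23 \cdot \frac{1}{3} \cdot 48 = \frac{23}{3} \cdot 48 = 368$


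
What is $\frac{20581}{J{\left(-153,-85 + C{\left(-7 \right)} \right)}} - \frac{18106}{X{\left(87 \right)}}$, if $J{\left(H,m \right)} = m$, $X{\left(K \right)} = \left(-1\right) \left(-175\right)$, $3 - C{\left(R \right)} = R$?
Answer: $- \frac{39677}{105} \approx -377.88$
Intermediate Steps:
$C{\left(R \right)} = 3 - R$
$X{\left(K \right)} = 175$
$\frac{20581}{J{\left(-153,-85 + C{\left(-7 \right)} \right)}} - \frac{18106}{X{\left(87 \right)}} = \frac{20581}{-85 + \left(3 - -7\right)} - \frac{18106}{175} = \frac{20581}{-85 + \left(3 + 7\right)} - \frac{18106}{175} = \frac{20581}{-85 + 10} - \frac{18106}{175} = \frac{20581}{-75} - \frac{18106}{175} = 20581 \left(- \frac{1}{75}\right) - \frac{18106}{175} = - \frac{20581}{75} - \frac{18106}{175} = - \frac{39677}{105}$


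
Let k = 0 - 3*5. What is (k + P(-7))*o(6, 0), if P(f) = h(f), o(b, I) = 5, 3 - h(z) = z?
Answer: -25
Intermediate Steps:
h(z) = 3 - z
k = -15 (k = 0 - 15 = -15)
P(f) = 3 - f
(k + P(-7))*o(6, 0) = (-15 + (3 - 1*(-7)))*5 = (-15 + (3 + 7))*5 = (-15 + 10)*5 = -5*5 = -25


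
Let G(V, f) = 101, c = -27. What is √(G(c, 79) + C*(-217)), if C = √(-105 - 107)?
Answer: √(101 - 434*I*√53) ≈ 40.387 - 39.116*I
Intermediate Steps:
C = 2*I*√53 (C = √(-212) = 2*I*√53 ≈ 14.56*I)
√(G(c, 79) + C*(-217)) = √(101 + (2*I*√53)*(-217)) = √(101 - 434*I*√53)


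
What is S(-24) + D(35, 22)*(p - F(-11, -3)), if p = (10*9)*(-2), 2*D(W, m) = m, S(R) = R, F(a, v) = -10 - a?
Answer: -2015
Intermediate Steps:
D(W, m) = m/2
p = -180 (p = 90*(-2) = -180)
S(-24) + D(35, 22)*(p - F(-11, -3)) = -24 + ((½)*22)*(-180 - (-10 - 1*(-11))) = -24 + 11*(-180 - (-10 + 11)) = -24 + 11*(-180 - 1*1) = -24 + 11*(-180 - 1) = -24 + 11*(-181) = -24 - 1991 = -2015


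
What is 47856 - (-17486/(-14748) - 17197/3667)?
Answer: 1294142908145/27040458 ≈ 47860.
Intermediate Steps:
47856 - (-17486/(-14748) - 17197/3667) = 47856 - (-17486*(-1/14748) - 17197*1/3667) = 47856 - (8743/7374 - 17197/3667) = 47856 - 1*(-94750097/27040458) = 47856 + 94750097/27040458 = 1294142908145/27040458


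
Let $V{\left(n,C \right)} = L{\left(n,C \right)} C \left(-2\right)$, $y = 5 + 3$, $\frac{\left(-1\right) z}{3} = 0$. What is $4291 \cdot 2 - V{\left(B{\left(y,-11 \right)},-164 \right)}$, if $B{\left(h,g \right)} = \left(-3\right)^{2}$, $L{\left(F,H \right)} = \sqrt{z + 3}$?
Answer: $8582 - 328 \sqrt{3} \approx 8013.9$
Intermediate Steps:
$z = 0$ ($z = \left(-3\right) 0 = 0$)
$L{\left(F,H \right)} = \sqrt{3}$ ($L{\left(F,H \right)} = \sqrt{0 + 3} = \sqrt{3}$)
$y = 8$
$B{\left(h,g \right)} = 9$
$V{\left(n,C \right)} = - 2 C \sqrt{3}$ ($V{\left(n,C \right)} = \sqrt{3} C \left(-2\right) = C \sqrt{3} \left(-2\right) = - 2 C \sqrt{3}$)
$4291 \cdot 2 - V{\left(B{\left(y,-11 \right)},-164 \right)} = 4291 \cdot 2 - \left(-2\right) \left(-164\right) \sqrt{3} = 8582 - 328 \sqrt{3}$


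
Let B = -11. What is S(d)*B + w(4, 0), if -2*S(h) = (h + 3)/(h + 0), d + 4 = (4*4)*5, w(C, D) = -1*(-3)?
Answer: 1325/152 ≈ 8.7171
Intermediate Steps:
w(C, D) = 3
d = 76 (d = -4 + (4*4)*5 = -4 + 16*5 = -4 + 80 = 76)
S(h) = -(3 + h)/(2*h) (S(h) = -(h + 3)/(2*(h + 0)) = -(3 + h)/(2*h))
S(d)*B + w(4, 0) = ((½)*(-3 - 1*76)/76)*(-11) + 3 = ((½)*(1/76)*(-3 - 76))*(-11) + 3 = ((½)*(1/76)*(-79))*(-11) + 3 = -79/152*(-11) + 3 = 869/152 + 3 = 1325/152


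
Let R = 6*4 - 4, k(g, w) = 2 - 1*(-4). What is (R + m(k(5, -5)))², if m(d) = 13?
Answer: 1089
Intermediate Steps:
k(g, w) = 6 (k(g, w) = 2 + 4 = 6)
R = 20 (R = 24 - 4 = 20)
(R + m(k(5, -5)))² = (20 + 13)² = 33² = 1089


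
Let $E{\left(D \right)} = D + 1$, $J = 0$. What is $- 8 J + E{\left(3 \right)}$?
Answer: $4$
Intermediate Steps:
$E{\left(D \right)} = 1 + D$
$- 8 J + E{\left(3 \right)} = \left(-8\right) 0 + \left(1 + 3\right) = 0 + 4 = 4$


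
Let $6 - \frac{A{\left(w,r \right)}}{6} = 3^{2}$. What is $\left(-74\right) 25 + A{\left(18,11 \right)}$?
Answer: $-1868$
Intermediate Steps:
$A{\left(w,r \right)} = -18$ ($A{\left(w,r \right)} = 36 - 6 \cdot 3^{2} = 36 - 54 = -18$)
$\left(-74\right) 25 + A{\left(18,11 \right)} = \left(-74\right) 25 - 18 = -1850 - 18 = -1868$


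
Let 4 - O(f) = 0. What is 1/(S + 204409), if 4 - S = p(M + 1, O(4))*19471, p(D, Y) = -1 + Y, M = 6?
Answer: 1/146000 ≈ 6.8493e-6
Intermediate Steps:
O(f) = 4 (O(f) = 4 - 1*0 = 4 + 0 = 4)
S = -58409 (S = 4 - (-1 + 4)*19471 = 4 - 3*19471 = 4 - 1*58413 = 4 - 58413 = -58409)
1/(S + 204409) = 1/(-58409 + 204409) = 1/146000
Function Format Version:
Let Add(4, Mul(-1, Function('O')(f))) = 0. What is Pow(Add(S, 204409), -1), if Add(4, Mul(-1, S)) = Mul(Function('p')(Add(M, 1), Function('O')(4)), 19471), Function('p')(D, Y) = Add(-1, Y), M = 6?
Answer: Rational(1, 146000) ≈ 6.8493e-6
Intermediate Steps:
Function('O')(f) = 4 (Function('O')(f) = Add(4, Mul(-1, 0)) = Add(4, 0) = 4)
S = -58409 (S = Add(4, Mul(-1, Mul(Add(-1, 4), 19471))) = Add(4, Mul(-1, Mul(3, 19471))) = Add(4, Mul(-1, 58413)) = Add(4, -58413) = -58409)
Pow(Add(S, 204409), -1) = Pow(Add(-58409, 204409), -1) = Pow(146000, -1) = Rational(1, 146000)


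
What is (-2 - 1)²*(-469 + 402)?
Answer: -603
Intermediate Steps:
(-2 - 1)²*(-469 + 402) = (-3)²*(-67) = 9*(-67) = -603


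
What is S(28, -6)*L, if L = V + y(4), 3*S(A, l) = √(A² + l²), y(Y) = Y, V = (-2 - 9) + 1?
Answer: -4*√205 ≈ -57.271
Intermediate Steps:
V = -10 (V = -11 + 1 = -10)
S(A, l) = √(A² + l²)/3
L = -6 (L = -10 + 4 = -6)
S(28, -6)*L = (√(28² + (-6)²)/3)*(-6) = (√(784 + 36)/3)*(-6) = (√820/3)*(-6) = ((2*√205)/3)*(-6) = (2*√205/3)*(-6) = -4*√205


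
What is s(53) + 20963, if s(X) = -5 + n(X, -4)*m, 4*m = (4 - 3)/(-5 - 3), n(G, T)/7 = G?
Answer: 670285/32 ≈ 20946.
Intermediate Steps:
n(G, T) = 7*G
m = -1/32 (m = ((4 - 3)/(-5 - 3))/4 = (1/(-8))/4 = (1*(-⅛))/4 = (¼)*(-⅛) = -1/32 ≈ -0.031250)
s(X) = -5 - 7*X/32 (s(X) = -5 + (7*X)*(-1/32) = -5 - 7*X/32)
s(53) + 20963 = (-5 - 7/32*53) + 20963 = (-5 - 371/32) + 20963 = -531/32 + 20963 = 670285/32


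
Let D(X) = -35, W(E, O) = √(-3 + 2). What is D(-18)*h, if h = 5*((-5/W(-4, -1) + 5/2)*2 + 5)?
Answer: -1750 - 1750*I ≈ -1750.0 - 1750.0*I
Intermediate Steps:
W(E, O) = I (W(E, O) = √(-1) = I)
h = 50 + 50*I (h = 5*((-5*(-I) + 5/2)*2 + 5) = 5*((-(-5)*I + 5*(½))*2 + 5) = 5*((5*I + 5/2)*2 + 5) = 5*((5/2 + 5*I)*2 + 5) = 5*((5 + 10*I) + 5) = 5*(10 + 10*I) = 50 + 50*I ≈ 50.0 + 50.0*I)
D(-18)*h = -35*(50 + 50*I) = -1750 - 1750*I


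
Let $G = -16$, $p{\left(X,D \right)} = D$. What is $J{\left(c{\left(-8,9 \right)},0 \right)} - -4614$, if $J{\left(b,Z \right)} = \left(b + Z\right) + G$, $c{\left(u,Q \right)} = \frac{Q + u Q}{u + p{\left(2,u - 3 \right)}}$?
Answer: $\frac{87425}{19} \approx 4601.3$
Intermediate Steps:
$c{\left(u,Q \right)} = \frac{Q + Q u}{-3 + 2 u}$ ($c{\left(u,Q \right)} = \frac{Q + u Q}{u + \left(u - 3\right)} = \frac{Q + Q u}{u + \left(-3 + u\right)} = \frac{Q + Q u}{-3 + 2 u}$)
$J{\left(b,Z \right)} = -16 + Z + b$ ($J{\left(b,Z \right)} = \left(b + Z\right) - 16 = \left(Z + b\right) - 16 = -16 + Z + b$)
$J{\left(c{\left(-8,9 \right)},0 \right)} - -4614 = \left(-16 + 0 + \frac{9 \left(1 - 8\right)}{-3 + 2 \left(-8\right)}\right) - -4614 = \left(-16 + 0 + 9 \frac{1}{-3 - 16} \left(-7\right)\right) + 4614 = \left(-16 + 0 + 9 \frac{1}{-19} \left(-7\right)\right) + 4614 = \left(-16 + 0 + 9 \left(- \frac{1}{19}\right) \left(-7\right)\right) + 4614 = \left(-16 + 0 + \frac{63}{19}\right) + 4614 = - \frac{241}{19} + 4614 = \frac{87425}{19}$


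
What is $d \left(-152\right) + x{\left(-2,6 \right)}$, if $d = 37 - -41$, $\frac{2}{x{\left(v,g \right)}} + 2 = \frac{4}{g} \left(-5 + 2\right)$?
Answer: $- \frac{23713}{2} \approx -11857.0$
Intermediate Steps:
$x{\left(v,g \right)} = \frac{2}{-2 - \frac{12}{g}}$ ($x{\left(v,g \right)} = \frac{2}{-2 + \frac{4}{g} \left(-5 + 2\right)} = \frac{2}{-2 + \frac{4}{g} \left(-3\right)} = \frac{2}{-2 - \frac{12}{g}}$)
$d = 78$ ($d = 37 + 41 = 78$)
$d \left(-152\right) + x{\left(-2,6 \right)} = 78 \left(-152\right) - \frac{6}{6 + 6} = -11856 - \frac{6}{12} = -11856 - 6 \cdot \frac{1}{12} = -11856 - \frac{1}{2} = - \frac{23713}{2}$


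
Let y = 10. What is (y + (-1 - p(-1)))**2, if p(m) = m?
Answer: 100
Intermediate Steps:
(y + (-1 - p(-1)))**2 = (10 + (-1 - 1*(-1)))**2 = (10 + (-1 + 1))**2 = (10 + 0)**2 = 10**2 = 100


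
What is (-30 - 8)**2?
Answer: 1444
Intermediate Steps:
(-30 - 8)**2 = (-38)**2 = 1444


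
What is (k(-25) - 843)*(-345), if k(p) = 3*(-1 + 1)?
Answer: 290835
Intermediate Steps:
k(p) = 0 (k(p) = 3*0 = 0)
(k(-25) - 843)*(-345) = (0 - 843)*(-345) = -843*(-345) = 290835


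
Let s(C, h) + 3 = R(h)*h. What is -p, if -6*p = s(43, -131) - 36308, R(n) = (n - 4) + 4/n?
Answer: -9311/3 ≈ -3103.7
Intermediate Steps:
R(n) = -4 + n + 4/n (R(n) = (-4 + n) + 4/n = -4 + n + 4/n)
s(C, h) = -3 + h*(-4 + h + 4/h) (s(C, h) = -3 + (-4 + h + 4/h)*h = -3 + h*(-4 + h + 4/h))
p = 9311/3 (p = -((1 - 131*(-4 - 131)) - 36308)/6 = -((1 - 131*(-135)) - 36308)/6 = -((1 + 17685) - 36308)/6 = -(17686 - 36308)/6 = -⅙*(-18622) = 9311/3 ≈ 3103.7)
-p = -1*9311/3 = -9311/3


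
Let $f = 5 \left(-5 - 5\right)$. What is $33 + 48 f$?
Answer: $-2367$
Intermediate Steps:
$f = -50$ ($f = 5 \left(-10\right) = -50$)
$33 + 48 f = 33 + 48 \left(-50\right) = 33 - 2400 = -2367$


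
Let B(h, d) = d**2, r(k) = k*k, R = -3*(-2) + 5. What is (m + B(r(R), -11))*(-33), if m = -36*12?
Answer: 10263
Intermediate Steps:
R = 11 (R = 6 + 5 = 11)
r(k) = k**2
m = -432
(m + B(r(R), -11))*(-33) = (-432 + (-11)**2)*(-33) = (-432 + 121)*(-33) = -311*(-33) = 10263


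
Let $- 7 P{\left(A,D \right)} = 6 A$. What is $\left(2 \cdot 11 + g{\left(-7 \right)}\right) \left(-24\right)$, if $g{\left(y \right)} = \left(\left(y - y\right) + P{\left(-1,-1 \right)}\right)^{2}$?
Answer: $- \frac{26736}{49} \approx -545.63$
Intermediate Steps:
$P{\left(A,D \right)} = - \frac{6 A}{7}$
$g{\left(y \right)} = \frac{36}{49}$ ($g{\left(y \right)} = \left(\left(y - y\right) - - \frac{6}{7}\right)^{2} = \left(0 + \frac{6}{7}\right)^{2} = \left(\frac{6}{7}\right)^{2} = \frac{36}{49}$)
$\left(2 \cdot 11 + g{\left(-7 \right)}\right) \left(-24\right) = \left(2 \cdot 11 + \frac{36}{49}\right) \left(-24\right) = \left(22 + \frac{36}{49}\right) \left(-24\right) = \frac{1114}{49} \left(-24\right) = - \frac{26736}{49}$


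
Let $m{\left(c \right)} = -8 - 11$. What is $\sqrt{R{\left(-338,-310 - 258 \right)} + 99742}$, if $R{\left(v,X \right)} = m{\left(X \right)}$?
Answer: $\sqrt{99723} \approx 315.79$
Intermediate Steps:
$m{\left(c \right)} = -19$
$R{\left(v,X \right)} = -19$
$\sqrt{R{\left(-338,-310 - 258 \right)} + 99742} = \sqrt{-19 + 99742} = \sqrt{99723}$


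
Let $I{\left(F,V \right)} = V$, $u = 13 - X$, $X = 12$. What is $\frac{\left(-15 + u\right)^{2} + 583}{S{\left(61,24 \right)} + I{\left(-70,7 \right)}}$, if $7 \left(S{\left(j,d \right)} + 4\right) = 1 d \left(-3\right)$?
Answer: $- \frac{5453}{51} \approx -106.92$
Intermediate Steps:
$u = 1$ ($u = 13 - 12 = 1$)
$S{\left(j,d \right)} = -4 - \frac{3 d}{7}$ ($S{\left(j,d \right)} = -4 + \frac{1 d \left(-3\right)}{7} = -4 + \frac{d \left(-3\right)}{7} = -4 + \frac{\left(-3\right) d}{7} = -4 - \frac{3 d}{7}$)
$\frac{\left(-15 + u\right)^{2} + 583}{S{\left(61,24 \right)} + I{\left(-70,7 \right)}} = \frac{\left(-15 + 1\right)^{2} + 583}{\left(-4 - \frac{72}{7}\right) + 7} = \frac{\left(-14\right)^{2} + 583}{\left(-4 - \frac{72}{7}\right) + 7} = \frac{196 + 583}{- \frac{100}{7} + 7} = \frac{779}{- \frac{51}{7}} = 779 \left(- \frac{7}{51}\right) = - \frac{5453}{51}$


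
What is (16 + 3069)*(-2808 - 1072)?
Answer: -11969800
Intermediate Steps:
(16 + 3069)*(-2808 - 1072) = 3085*(-3880) = -11969800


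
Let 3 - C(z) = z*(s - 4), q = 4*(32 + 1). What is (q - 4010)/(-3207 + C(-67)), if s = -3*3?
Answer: 3878/4075 ≈ 0.95166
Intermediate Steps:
s = -9
q = 132 (q = 4*33 = 132)
C(z) = 3 + 13*z (C(z) = 3 - z*(-9 - 4) = 3 - z*(-13) = 3 - (-13)*z = 3 + 13*z)
(q - 4010)/(-3207 + C(-67)) = (132 - 4010)/(-3207 + (3 + 13*(-67))) = -3878/(-3207 + (3 - 871)) = -3878/(-3207 - 868) = -3878/(-4075) = -3878*(-1/4075) = 3878/4075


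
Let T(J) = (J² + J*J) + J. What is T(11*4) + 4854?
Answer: 8770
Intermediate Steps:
T(J) = J + 2*J² (T(J) = (J² + J²) + J = 2*J² + J = J + 2*J²)
T(11*4) + 4854 = (11*4)*(1 + 2*(11*4)) + 4854 = 44*(1 + 2*44) + 4854 = 44*(1 + 88) + 4854 = 44*89 + 4854 = 3916 + 4854 = 8770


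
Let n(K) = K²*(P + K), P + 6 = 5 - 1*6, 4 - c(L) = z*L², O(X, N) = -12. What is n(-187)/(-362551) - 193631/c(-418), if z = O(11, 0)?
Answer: 14153728061631/760157781292 ≈ 18.619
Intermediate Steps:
z = -12
c(L) = 4 + 12*L² (c(L) = 4 - (-12)*L² = 4 + 12*L²)
P = -7 (P = -6 + (5 - 1*6) = -6 + (5 - 6) = -6 - 1 = -7)
n(K) = K²*(-7 + K)
n(-187)/(-362551) - 193631/c(-418) = ((-187)²*(-7 - 187))/(-362551) - 193631/(4 + 12*(-418)²) = (34969*(-194))*(-1/362551) - 193631/(4 + 12*174724) = -6783986*(-1/362551) - 193631/(4 + 2096688) = 6783986/362551 - 193631/2096692 = 14153728061631/760157781292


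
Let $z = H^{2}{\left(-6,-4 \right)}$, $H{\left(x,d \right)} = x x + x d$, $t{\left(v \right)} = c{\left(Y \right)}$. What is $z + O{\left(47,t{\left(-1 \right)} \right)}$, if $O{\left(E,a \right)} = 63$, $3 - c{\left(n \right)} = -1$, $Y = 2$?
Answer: $3663$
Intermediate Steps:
$c{\left(n \right)} = 4$ ($c{\left(n \right)} = 3 - -1 = 3 + 1 = 4$)
$t{\left(v \right)} = 4$
$H{\left(x,d \right)} = x^{2} + d x$
$z = 3600$ ($z = \left(- 6 \left(-4 - 6\right)\right)^{2} = \left(\left(-6\right) \left(-10\right)\right)^{2} = 60^{2} = 3600$)
$z + O{\left(47,t{\left(-1 \right)} \right)} = 3600 + 63 = 3663$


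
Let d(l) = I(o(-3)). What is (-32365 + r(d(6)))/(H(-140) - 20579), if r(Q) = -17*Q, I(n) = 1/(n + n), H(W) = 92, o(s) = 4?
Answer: 258937/163896 ≈ 1.5799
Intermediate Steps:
I(n) = 1/(2*n)
d(l) = ⅛ (d(l) = (½)/4 = (½)*(¼) = ⅛)
(-32365 + r(d(6)))/(H(-140) - 20579) = (-32365 - 17*⅛)/(92 - 20579) = (-32365 - 17/8)/(-20487) = -258937/8*(-1/20487) = 258937/163896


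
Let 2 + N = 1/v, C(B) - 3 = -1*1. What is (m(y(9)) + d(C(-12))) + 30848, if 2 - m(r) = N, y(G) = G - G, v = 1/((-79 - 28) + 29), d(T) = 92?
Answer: 31022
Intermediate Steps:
C(B) = 2 (C(B) = 3 - 1*1 = 3 - 1 = 2)
v = -1/78 (v = 1/(-107 + 29) = 1/(-78) = -1/78 ≈ -0.012821)
y(G) = 0
N = -80 (N = -2 + 1/(-1/78) = -2 - 78 = -80)
m(r) = 82 (m(r) = 2 - 1*(-80) = 2 + 80 = 82)
(m(y(9)) + d(C(-12))) + 30848 = (82 + 92) + 30848 = 174 + 30848 = 31022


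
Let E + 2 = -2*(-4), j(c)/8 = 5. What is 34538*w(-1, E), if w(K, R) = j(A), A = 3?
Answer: 1381520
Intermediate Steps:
j(c) = 40 (j(c) = 8*5 = 40)
E = 6 (E = -2 - 2*(-4) = -2 + 8 = 6)
w(K, R) = 40
34538*w(-1, E) = 34538*40 = 1381520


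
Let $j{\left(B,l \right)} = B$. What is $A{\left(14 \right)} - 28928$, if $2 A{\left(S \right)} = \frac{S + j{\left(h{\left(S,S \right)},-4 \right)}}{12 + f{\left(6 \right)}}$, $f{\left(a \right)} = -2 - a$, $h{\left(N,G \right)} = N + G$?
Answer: $- \frac{115691}{4} \approx -28923.0$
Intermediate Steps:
$h{\left(N,G \right)} = G + N$
$A{\left(S \right)} = \frac{3 S}{8}$ ($A{\left(S \right)} = \frac{\left(S + \left(S + S\right)\right) \frac{1}{12 - 8}}{2} = \frac{\left(S + 2 S\right) \frac{1}{12 - 8}}{2} = \frac{3 S \frac{1}{12 - 8}}{2} = \frac{3 S \frac{1}{4}}{2} = \frac{\frac{3}{4} S}{2} = \frac{3 S}{8}$)
$A{\left(14 \right)} - 28928 = \frac{3}{8} \cdot 14 - 28928 = \frac{21}{4} - 28928 = - \frac{115691}{4}$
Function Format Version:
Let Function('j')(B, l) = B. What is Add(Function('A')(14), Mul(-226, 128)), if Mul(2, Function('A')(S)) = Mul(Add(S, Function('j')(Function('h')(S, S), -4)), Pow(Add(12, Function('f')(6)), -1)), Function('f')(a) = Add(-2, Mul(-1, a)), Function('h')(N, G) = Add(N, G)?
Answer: Rational(-115691, 4) ≈ -28923.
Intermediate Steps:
Function('h')(N, G) = Add(G, N)
Function('A')(S) = Mul(Rational(3, 8), S) (Function('A')(S) = Mul(Rational(1, 2), Mul(Add(S, Add(S, S)), Pow(Add(12, Add(-2, Mul(-1, 6))), -1))) = Mul(Rational(1, 2), Mul(Add(S, Mul(2, S)), Pow(Add(12, Add(-2, -6)), -1))) = Mul(Rational(1, 2), Mul(Mul(3, S), Pow(Add(12, -8), -1))) = Mul(Rational(1, 2), Mul(Mul(3, S), Pow(4, -1))) = Mul(Rational(1, 2), Mul(Mul(3, S), Rational(1, 4))) = Mul(Rational(1, 2), Mul(Rational(3, 4), S)) = Mul(Rational(3, 8), S))
Add(Function('A')(14), Mul(-226, 128)) = Add(Mul(Rational(3, 8), 14), Mul(-226, 128)) = Add(Rational(21, 4), -28928) = Rational(-115691, 4)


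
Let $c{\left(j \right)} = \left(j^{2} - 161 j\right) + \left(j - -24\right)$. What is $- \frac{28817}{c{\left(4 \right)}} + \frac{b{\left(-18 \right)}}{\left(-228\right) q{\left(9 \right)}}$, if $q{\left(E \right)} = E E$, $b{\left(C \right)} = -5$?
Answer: $\frac{44349613}{923400} \approx 48.029$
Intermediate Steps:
$q{\left(E \right)} = E^{2}$
$c{\left(j \right)} = 24 + j^{2} - 160 j$ ($c{\left(j \right)} = \left(j^{2} - 161 j\right) + \left(j + 24\right) = \left(j^{2} - 161 j\right) + \left(24 + j\right) = 24 + j^{2} - 160 j$)
$- \frac{28817}{c{\left(4 \right)}} + \frac{b{\left(-18 \right)}}{\left(-228\right) q{\left(9 \right)}} = - \frac{28817}{24 + 4^{2} - 640} - \frac{5}{\left(-228\right) 9^{2}} = - \frac{28817}{24 + 16 - 640} - \frac{5}{\left(-228\right) 81} = - \frac{28817}{-600} - \frac{5}{-18468} = \left(-28817\right) \left(- \frac{1}{600}\right) - - \frac{5}{18468} = \frac{28817}{600} + \frac{5}{18468} = \frac{44349613}{923400}$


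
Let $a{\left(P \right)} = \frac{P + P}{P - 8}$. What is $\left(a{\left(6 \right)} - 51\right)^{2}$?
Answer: $3249$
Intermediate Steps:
$a{\left(P \right)} = \frac{2 P}{-8 + P}$
$\left(a{\left(6 \right)} - 51\right)^{2} = \left(2 \cdot 6 \frac{1}{-8 + 6} - 51\right)^{2} = \left(2 \cdot 6 \frac{1}{-2} - 51\right)^{2} = \left(2 \cdot 6 \left(- \frac{1}{2}\right) - 51\right)^{2} = \left(-6 - 51\right)^{2} = \left(-57\right)^{2} = 3249$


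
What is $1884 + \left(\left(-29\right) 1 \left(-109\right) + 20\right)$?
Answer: $5065$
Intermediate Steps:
$1884 + \left(\left(-29\right) 1 \left(-109\right) + 20\right) = 1884 + \left(\left(-29\right) \left(-109\right) + 20\right) = 1884 + \left(3161 + 20\right) = 1884 + 3181 = 5065$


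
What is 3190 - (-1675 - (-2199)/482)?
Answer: 2342731/482 ≈ 4860.4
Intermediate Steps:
3190 - (-1675 - (-2199)/482) = 3190 - (-1675 - 1*(-2199/482)) = 3190 - (-1675 + 2199/482) = 3190 - 1*(-805151/482) = 3190 + 805151/482 = 2342731/482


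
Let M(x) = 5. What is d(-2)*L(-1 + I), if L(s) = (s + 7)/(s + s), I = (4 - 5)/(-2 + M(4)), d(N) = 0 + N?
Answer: 17/4 ≈ 4.2500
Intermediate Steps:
d(N) = N
I = -1/3 (I = (4 - 5)/(-2 + 5) = -1/3 ≈ -0.33333)
L(s) = (7 + s)/(2*s) (L(s) = (7 + s)/((2*s)) = (7 + s)*(1/(2*s)) = (7 + s)/(2*s))
d(-2)*L(-1 + I) = -(7 + (-1 - 1/3))/(-1 - 1/3) = -(7 - 4/3)/(-4/3) = -(-3)*17/(4*3) = -2*(-17/8) = 17/4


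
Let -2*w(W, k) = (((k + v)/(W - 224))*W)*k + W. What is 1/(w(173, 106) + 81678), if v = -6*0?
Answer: 102/10266161 ≈ 9.9356e-6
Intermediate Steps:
v = 0
w(W, k) = -W/2 - W*k²/(2*(-224 + W)) (w(W, k) = -((((k + 0)/(W - 224))*W)*k + W)/2 = -(((k/(-224 + W))*W)*k + W)/2 = -((W*k/(-224 + W))*k + W)/2 = -(W*k²/(-224 + W) + W)/2 = -(W + W*k²/(-224 + W))/2 = -W/2 - W*k²/(2*(-224 + W)))
1/(w(173, 106) + 81678) = 1/((½)*173*(224 - 1*173 - 1*106²)/(-224 + 173) + 81678) = 1/((½)*173*(224 - 173 - 1*11236)/(-51) + 81678) = 1/((½)*173*(-1/51)*(224 - 173 - 11236) + 81678) = 1/((½)*173*(-1/51)*(-11185) + 81678) = 1/(1935005/102 + 81678) = 1/(10266161/102) = 102/10266161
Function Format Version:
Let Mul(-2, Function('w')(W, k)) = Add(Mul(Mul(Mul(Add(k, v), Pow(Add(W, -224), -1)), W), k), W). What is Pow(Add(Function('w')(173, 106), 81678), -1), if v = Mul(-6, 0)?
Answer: Rational(102, 10266161) ≈ 9.9356e-6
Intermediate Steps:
v = 0
Function('w')(W, k) = Add(Mul(Rational(-1, 2), W), Mul(Rational(-1, 2), W, Pow(k, 2), Pow(Add(-224, W), -1))) (Function('w')(W, k) = Mul(Rational(-1, 2), Add(Mul(Mul(Mul(Add(k, 0), Pow(Add(W, -224), -1)), W), k), W)) = Mul(Rational(-1, 2), Add(Mul(Mul(Mul(k, Pow(Add(-224, W), -1)), W), k), W)) = Mul(Rational(-1, 2), Add(Mul(Mul(W, k, Pow(Add(-224, W), -1)), k), W)) = Mul(Rational(-1, 2), Add(Mul(W, Pow(k, 2), Pow(Add(-224, W), -1)), W)) = Mul(Rational(-1, 2), Add(W, Mul(W, Pow(k, 2), Pow(Add(-224, W), -1)))) = Add(Mul(Rational(-1, 2), W), Mul(Rational(-1, 2), W, Pow(k, 2), Pow(Add(-224, W), -1))))
Pow(Add(Function('w')(173, 106), 81678), -1) = Pow(Add(Mul(Rational(1, 2), 173, Pow(Add(-224, 173), -1), Add(224, Mul(-1, 173), Mul(-1, Pow(106, 2)))), 81678), -1) = Pow(Add(Mul(Rational(1, 2), 173, Pow(-51, -1), Add(224, -173, Mul(-1, 11236))), 81678), -1) = Pow(Add(Mul(Rational(1, 2), 173, Rational(-1, 51), Add(224, -173, -11236)), 81678), -1) = Pow(Add(Mul(Rational(1, 2), 173, Rational(-1, 51), -11185), 81678), -1) = Pow(Add(Rational(1935005, 102), 81678), -1) = Pow(Rational(10266161, 102), -1) = Rational(102, 10266161)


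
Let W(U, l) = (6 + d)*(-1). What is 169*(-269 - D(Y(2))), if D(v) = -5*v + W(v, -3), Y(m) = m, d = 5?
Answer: -41912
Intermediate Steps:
W(U, l) = -11 (W(U, l) = (6 + 5)*(-1) = 11*(-1) = -11)
D(v) = -11 - 5*v (D(v) = -5*v - 11 = -11 - 5*v)
169*(-269 - D(Y(2))) = 169*(-269 - (-11 - 5*2)) = 169*(-269 - (-11 - 10)) = 169*(-269 - 1*(-21)) = 169*(-269 + 21) = 169*(-248) = -41912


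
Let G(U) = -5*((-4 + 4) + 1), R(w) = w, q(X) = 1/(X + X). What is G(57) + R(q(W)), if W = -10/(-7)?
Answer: -93/20 ≈ -4.6500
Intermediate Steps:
W = 10/7 (W = -10*(-1/7) = 10/7 ≈ 1.4286)
q(X) = 1/(2*X)
G(U) = -5 (G(U) = -5*(0 + 1) = -5*1 = -5)
G(57) + R(q(W)) = -5 + 1/(2*(10/7)) = -5 + (1/2)*(7/10) = -5 + 7/20 = -93/20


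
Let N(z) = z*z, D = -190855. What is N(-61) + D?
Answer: -187134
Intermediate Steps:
N(z) = z²
N(-61) + D = (-61)² - 190855 = 3721 - 190855 = -187134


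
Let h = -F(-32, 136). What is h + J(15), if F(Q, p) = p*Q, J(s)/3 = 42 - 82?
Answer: 4232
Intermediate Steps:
J(s) = -120 (J(s) = 3*(42 - 82) = 3*(-40) = -120)
F(Q, p) = Q*p
h = 4352 (h = -(-32)*136 = -1*(-4352) = 4352)
h + J(15) = 4352 - 120 = 4232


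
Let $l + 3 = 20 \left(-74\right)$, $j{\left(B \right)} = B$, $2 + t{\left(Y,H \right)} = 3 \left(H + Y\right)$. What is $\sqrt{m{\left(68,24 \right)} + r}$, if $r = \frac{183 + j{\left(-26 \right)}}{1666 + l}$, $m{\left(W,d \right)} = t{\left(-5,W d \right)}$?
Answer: $\frac{\sqrt{163421562}}{183} \approx 69.856$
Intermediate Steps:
$t{\left(Y,H \right)} = -2 + 3 H + 3 Y$ ($t{\left(Y,H \right)} = -2 + 3 \left(H + Y\right) = -2 + \left(3 H + 3 Y\right) = -2 + 3 H + 3 Y$)
$m{\left(W,d \right)} = -17 + 3 W d$ ($m{\left(W,d \right)} = -2 + 3 W d + 3 \left(-5\right) = -2 + 3 W d - 15 = -17 + 3 W d$)
$l = -1483$ ($l = -3 + 20 \left(-74\right) = -3 - 1480 = -1483$)
$r = \frac{157}{183}$ ($r = \frac{183 - 26}{1666 - 1483} = \frac{157}{183} \approx 0.85792$)
$\sqrt{m{\left(68,24 \right)} + r} = \sqrt{\left(-17 + 3 \cdot 68 \cdot 24\right) + \frac{157}{183}} = \sqrt{\left(-17 + 4896\right) + \frac{157}{183}} = \sqrt{4879 + \frac{157}{183}} = \sqrt{\frac{893014}{183}} = \frac{\sqrt{163421562}}{183}$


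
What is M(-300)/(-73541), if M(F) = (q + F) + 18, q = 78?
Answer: 204/73541 ≈ 0.0027740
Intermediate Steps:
M(F) = 96 + F (M(F) = (78 + F) + 18 = 96 + F)
M(-300)/(-73541) = (96 - 300)/(-73541) = -204*(-1/73541) = 204/73541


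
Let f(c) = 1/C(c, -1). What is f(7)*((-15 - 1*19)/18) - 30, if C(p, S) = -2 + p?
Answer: -1367/45 ≈ -30.378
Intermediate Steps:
f(c) = 1/(-2 + c)
f(7)*((-15 - 1*19)/18) - 30 = ((-15 - 1*19)/18)/(-2 + 7) - 30 = ((-15 - 19)*(1/18))/5 - 30 = (-34*1/18)/5 - 30 = (1/5)*(-17/9) - 30 = -17/45 - 30 = -1367/45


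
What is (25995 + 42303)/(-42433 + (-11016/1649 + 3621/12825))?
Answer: -14160736575/8799278698 ≈ -1.6093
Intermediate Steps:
(25995 + 42303)/(-42433 + (-11016/1649 + 3621/12825)) = 68298/(-42433 + (-11016*1/1649 + 3621*(1/12825))) = 68298/(-42433 + (-648/97 + 1207/4275)) = 68298/(-42433 - 2653121/414675) = 68298/(-17598557396/414675) = 68298*(-414675/17598557396) = -14160736575/8799278698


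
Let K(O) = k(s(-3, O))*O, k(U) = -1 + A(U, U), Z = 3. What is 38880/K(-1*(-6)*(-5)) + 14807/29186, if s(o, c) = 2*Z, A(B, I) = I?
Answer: -37751021/145930 ≈ -258.69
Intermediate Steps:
s(o, c) = 6 (s(o, c) = 2*3 = 6)
k(U) = -1 + U
K(O) = 5*O (K(O) = (-1 + 6)*O = 5*O)
38880/K(-1*(-6)*(-5)) + 14807/29186 = 38880/((5*(-1*(-6)*(-5)))) + 14807/29186 = 38880/((5*(6*(-5)))) + 14807*(1/29186) = 38880/((5*(-30))) + 14807/29186 = 38880/(-150) + 14807/29186 = 38880*(-1/150) + 14807/29186 = -1296/5 + 14807/29186 = -37751021/145930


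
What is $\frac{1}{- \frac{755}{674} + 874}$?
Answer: $\frac{674}{588321} \approx 0.0011456$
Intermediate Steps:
$\frac{1}{- \frac{755}{674} + 874} = \frac{1}{\frac{588321}{674}} = \frac{674}{588321}$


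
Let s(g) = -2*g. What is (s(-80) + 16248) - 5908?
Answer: 10500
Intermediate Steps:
(s(-80) + 16248) - 5908 = (-2*(-80) + 16248) - 5908 = (160 + 16248) - 5908 = 16408 - 5908 = 10500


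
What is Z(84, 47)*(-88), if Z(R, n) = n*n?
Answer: -194392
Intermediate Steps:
Z(R, n) = n**2
Z(84, 47)*(-88) = 47**2*(-88) = 2209*(-88) = -194392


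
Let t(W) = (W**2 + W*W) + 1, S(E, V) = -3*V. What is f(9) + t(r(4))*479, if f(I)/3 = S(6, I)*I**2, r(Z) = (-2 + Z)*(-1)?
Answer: -2250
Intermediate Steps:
r(Z) = 2 - Z
f(I) = -9*I**3 (f(I) = 3*((-3*I)*I**2) = 3*(-3*I**3) = -9*I**3)
t(W) = 1 + 2*W**2 (t(W) = (W**2 + W**2) + 1 = 2*W**2 + 1 = 1 + 2*W**2)
f(9) + t(r(4))*479 = -9*9**3 + (1 + 2*(2 - 1*4)**2)*479 = -9*729 + (1 + 2*(2 - 4)**2)*479 = -6561 + (1 + 2*(-2)**2)*479 = -6561 + (1 + 2*4)*479 = -6561 + (1 + 8)*479 = -6561 + 9*479 = -6561 + 4311 = -2250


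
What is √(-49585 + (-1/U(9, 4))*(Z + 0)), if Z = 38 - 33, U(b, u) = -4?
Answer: I*√198335/2 ≈ 222.67*I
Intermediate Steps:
Z = 5
√(-49585 + (-1/U(9, 4))*(Z + 0)) = √(-49585 + (-1/(-4))*(5 + 0)) = √(-49585 - 1*(-¼)*5) = √(-49585 + (¼)*5) = √(-49585 + 5/4) = √(-198335/4) = I*√198335/2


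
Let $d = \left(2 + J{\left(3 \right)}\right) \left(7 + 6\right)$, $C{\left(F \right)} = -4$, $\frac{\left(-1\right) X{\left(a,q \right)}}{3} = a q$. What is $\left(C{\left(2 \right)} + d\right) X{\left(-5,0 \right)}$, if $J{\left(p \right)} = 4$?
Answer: $0$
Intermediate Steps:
$X{\left(a,q \right)} = - 3 a q$
$d = 78$ ($d = \left(2 + 4\right) \left(7 + 6\right) = 6 \cdot 13 = 78$)
$\left(C{\left(2 \right)} + d\right) X{\left(-5,0 \right)} = \left(-4 + 78\right) \left(\left(-3\right) \left(-5\right) 0\right) = 74 \cdot 0 = 0$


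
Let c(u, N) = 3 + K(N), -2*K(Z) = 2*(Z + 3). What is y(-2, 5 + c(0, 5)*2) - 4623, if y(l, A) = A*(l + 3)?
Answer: -4628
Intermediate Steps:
K(Z) = -3 - Z (K(Z) = -(Z + 3) = -(3 + Z) = -(6 + 2*Z)/2 = -3 - Z)
c(u, N) = -N (c(u, N) = 3 + (-3 - N) = -N)
y(l, A) = A*(3 + l)
y(-2, 5 + c(0, 5)*2) - 4623 = (5 - 1*5*2)*(3 - 2) - 4623 = (5 - 5*2)*1 - 4623 = (5 - 10)*1 - 4623 = -5*1 - 4623 = -5 - 4623 = -4628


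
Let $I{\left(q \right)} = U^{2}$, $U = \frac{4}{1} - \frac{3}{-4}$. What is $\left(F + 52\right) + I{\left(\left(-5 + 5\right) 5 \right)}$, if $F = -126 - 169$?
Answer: $- \frac{3527}{16} \approx -220.44$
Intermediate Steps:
$U = \frac{19}{4}$ ($U = 4 \cdot 1 - - \frac{3}{4} = 4 + \frac{3}{4} = \frac{19}{4} \approx 4.75$)
$F = -295$
$I{\left(q \right)} = \frac{361}{16}$ ($I{\left(q \right)} = \left(\frac{19}{4}\right)^{2} = \frac{361}{16}$)
$\left(F + 52\right) + I{\left(\left(-5 + 5\right) 5 \right)} = \left(-295 + 52\right) + \frac{361}{16} = -243 + \frac{361}{16} = - \frac{3527}{16}$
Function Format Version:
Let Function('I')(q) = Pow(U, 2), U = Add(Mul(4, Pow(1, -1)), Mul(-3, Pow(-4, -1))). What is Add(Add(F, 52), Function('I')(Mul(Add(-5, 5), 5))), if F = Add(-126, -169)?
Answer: Rational(-3527, 16) ≈ -220.44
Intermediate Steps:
U = Rational(19, 4) (U = Add(Mul(4, 1), Mul(-3, Rational(-1, 4))) = Add(4, Rational(3, 4)) = Rational(19, 4) ≈ 4.7500)
F = -295
Function('I')(q) = Rational(361, 16) (Function('I')(q) = Pow(Rational(19, 4), 2) = Rational(361, 16))
Add(Add(F, 52), Function('I')(Mul(Add(-5, 5), 5))) = Add(Add(-295, 52), Rational(361, 16)) = Add(-243, Rational(361, 16)) = Rational(-3527, 16)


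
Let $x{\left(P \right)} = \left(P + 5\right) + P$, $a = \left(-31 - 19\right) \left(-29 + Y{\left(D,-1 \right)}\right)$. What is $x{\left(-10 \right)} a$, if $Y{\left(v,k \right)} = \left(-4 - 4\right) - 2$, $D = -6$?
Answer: $-29250$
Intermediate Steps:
$Y{\left(v,k \right)} = -10$ ($Y{\left(v,k \right)} = -8 - 2 = -10$)
$a = 1950$ ($a = \left(-31 - 19\right) \left(-29 - 10\right) = \left(-50\right) \left(-39\right) = 1950$)
$x{\left(P \right)} = 5 + 2 P$ ($x{\left(P \right)} = \left(5 + P\right) + P = 5 + 2 P$)
$x{\left(-10 \right)} a = \left(5 + 2 \left(-10\right)\right) 1950 = \left(5 - 20\right) 1950 = \left(-15\right) 1950 = -29250$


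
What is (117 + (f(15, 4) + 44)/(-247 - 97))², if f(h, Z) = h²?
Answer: 1598320441/118336 ≈ 13507.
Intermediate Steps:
(117 + (f(15, 4) + 44)/(-247 - 97))² = (117 + (15² + 44)/(-247 - 97))² = (117 + (225 + 44)/(-344))² = (117 + 269*(-1/344))² = (117 - 269/344)² = (39979/344)² = 1598320441/118336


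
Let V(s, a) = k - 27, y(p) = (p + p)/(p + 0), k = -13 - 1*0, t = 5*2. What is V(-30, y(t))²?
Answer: 1600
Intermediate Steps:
t = 10
k = -13 (k = -13 + 0 = -13)
y(p) = 2 (y(p) = (2*p)/p = 2)
V(s, a) = -40 (V(s, a) = -13 - 27 = -40)
V(-30, y(t))² = (-40)² = 1600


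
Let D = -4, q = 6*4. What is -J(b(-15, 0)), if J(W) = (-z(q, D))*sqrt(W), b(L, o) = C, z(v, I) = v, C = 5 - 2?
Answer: 24*sqrt(3) ≈ 41.569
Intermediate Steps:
q = 24
C = 3
b(L, o) = 3
J(W) = -24*sqrt(W) (J(W) = (-1*24)*sqrt(W) = -24*sqrt(W))
-J(b(-15, 0)) = -(-24)*sqrt(3) = 24*sqrt(3)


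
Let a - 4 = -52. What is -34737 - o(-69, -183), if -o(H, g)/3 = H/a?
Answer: -555723/16 ≈ -34733.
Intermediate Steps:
a = -48 (a = 4 - 52 = -48)
o(H, g) = H/16 (o(H, g) = -3*H/(-48) = -3*H*(-1)/48 = -(-1)*H/16 = H/16)
-34737 - o(-69, -183) = -34737 - (-69)/16 = -34737 - 1*(-69/16) = -34737 + 69/16 = -555723/16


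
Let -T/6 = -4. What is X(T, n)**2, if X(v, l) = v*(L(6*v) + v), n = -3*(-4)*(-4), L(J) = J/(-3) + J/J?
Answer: 304704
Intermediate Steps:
T = 24 (T = -6*(-4) = 24)
L(J) = 1 - J/3 (L(J) = J*(-1/3) + 1 = -J/3 + 1 = 1 - J/3)
n = -48 (n = 12*(-4) = -48)
X(v, l) = v*(1 - v) (X(v, l) = v*((1 - 2*v) + v) = v*(1 - v))
X(T, n)**2 = (24*(1 - 1*24))**2 = (24*(1 - 24))**2 = (24*(-23))**2 = (-552)**2 = 304704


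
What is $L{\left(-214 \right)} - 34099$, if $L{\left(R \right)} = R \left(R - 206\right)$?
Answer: $55781$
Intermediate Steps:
$L{\left(R \right)} = R \left(-206 + R\right)$
$L{\left(-214 \right)} - 34099 = - 214 \left(-206 - 214\right) - 34099 = \left(-214\right) \left(-420\right) - 34099 = 89880 - 34099 = 55781$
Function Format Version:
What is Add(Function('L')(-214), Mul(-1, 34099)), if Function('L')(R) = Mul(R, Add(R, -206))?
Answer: 55781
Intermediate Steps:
Function('L')(R) = Mul(R, Add(-206, R))
Add(Function('L')(-214), Mul(-1, 34099)) = Add(Mul(-214, Add(-206, -214)), Mul(-1, 34099)) = Add(Mul(-214, -420), -34099) = Add(89880, -34099) = 55781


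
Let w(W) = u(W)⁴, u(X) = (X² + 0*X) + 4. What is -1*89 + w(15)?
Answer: 2750058392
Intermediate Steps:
u(X) = 4 + X² (u(X) = (X² + 0) + 4 = X² + 4 = 4 + X²)
w(W) = (4 + W²)⁴
-1*89 + w(15) = -1*89 + (4 + 15²)⁴ = -89 + (4 + 225)⁴ = -89 + 229⁴ = -89 + 2750058481 = 2750058392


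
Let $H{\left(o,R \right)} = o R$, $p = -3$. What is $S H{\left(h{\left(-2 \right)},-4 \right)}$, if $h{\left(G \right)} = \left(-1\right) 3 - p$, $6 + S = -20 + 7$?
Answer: $0$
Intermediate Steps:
$S = -19$ ($S = -6 + \left(-20 + 7\right) = -6 - 13 = -19$)
$h{\left(G \right)} = 0$ ($h{\left(G \right)} = \left(-1\right) 3 - -3 = -3 + 3 = 0$)
$H{\left(o,R \right)} = R o$
$S H{\left(h{\left(-2 \right)},-4 \right)} = - 19 \left(\left(-4\right) 0\right) = \left(-19\right) 0 = 0$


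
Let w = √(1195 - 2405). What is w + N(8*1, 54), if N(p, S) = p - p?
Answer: 11*I*√10 ≈ 34.785*I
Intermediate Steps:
N(p, S) = 0
w = 11*I*√10 (w = √(-1210) = 11*I*√10 ≈ 34.785*I)
w + N(8*1, 54) = 11*I*√10 + 0 = 11*I*√10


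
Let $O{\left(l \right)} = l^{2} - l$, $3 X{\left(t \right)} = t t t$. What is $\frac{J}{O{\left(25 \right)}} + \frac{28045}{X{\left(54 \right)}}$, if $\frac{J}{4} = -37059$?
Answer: $- \frac{323491007}{1312200} \approx -246.53$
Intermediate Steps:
$J = -148236$ ($J = 4 \left(-37059\right) = -148236$)
$X{\left(t \right)} = \frac{t^{3}}{3}$ ($X{\left(t \right)} = \frac{t t t}{3} = \frac{t^{2} t}{3} = \frac{t^{3}}{3}$)
$\frac{J}{O{\left(25 \right)}} + \frac{28045}{X{\left(54 \right)}} = - \frac{148236}{25 \left(-1 + 25\right)} + \frac{28045}{\frac{1}{3} \cdot 54^{3}} = - \frac{148236}{25 \cdot 24} + \frac{28045}{\frac{1}{3} \cdot 157464} = - \frac{148236}{600} + \frac{28045}{52488} = \left(-148236\right) \frac{1}{600} + 28045 \cdot \frac{1}{52488} = - \frac{12353}{50} + \frac{28045}{52488} = - \frac{323491007}{1312200}$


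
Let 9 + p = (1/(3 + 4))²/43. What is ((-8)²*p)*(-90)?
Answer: 109221120/2107 ≈ 51837.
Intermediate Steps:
p = -18962/2107 (p = -9 + (1/(3 + 4))²/43 = -9 + (1/7)²*(1/43) = -9 + (⅐)²*(1/43) = -9 + (1/49)*(1/43) = -9 + 1/2107 = -18962/2107 ≈ -8.9995)
((-8)²*p)*(-90) = ((-8)²*(-18962/2107))*(-90) = (64*(-18962/2107))*(-90) = -1213568/2107*(-90) = 109221120/2107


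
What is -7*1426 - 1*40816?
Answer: -50798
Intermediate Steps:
-7*1426 - 1*40816 = -9982 - 40816 = -50798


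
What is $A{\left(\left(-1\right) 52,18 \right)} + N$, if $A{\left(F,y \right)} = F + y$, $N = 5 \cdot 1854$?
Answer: $9236$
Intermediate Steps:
$N = 9270$
$A{\left(\left(-1\right) 52,18 \right)} + N = \left(\left(-1\right) 52 + 18\right) + 9270 = \left(-52 + 18\right) + 9270 = -34 + 9270 = 9236$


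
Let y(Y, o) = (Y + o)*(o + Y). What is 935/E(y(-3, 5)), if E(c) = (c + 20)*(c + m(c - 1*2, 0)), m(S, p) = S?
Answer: 935/144 ≈ 6.4931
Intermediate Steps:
y(Y, o) = (Y + o)**2 (y(Y, o) = (Y + o)*(Y + o) = (Y + o)**2)
E(c) = (-2 + 2*c)*(20 + c) (E(c) = (c + 20)*(c + (c - 1*2)) = (20 + c)*(c + (c - 2)) = (20 + c)*(c + (-2 + c)) = (20 + c)*(-2 + 2*c) = (-2 + 2*c)*(20 + c))
935/E(y(-3, 5)) = 935/(-40 + 2*((-3 + 5)**2)**2 + 38*(-3 + 5)**2) = 935/(-40 + 2*(2**2)**2 + 38*2**2) = 935/(-40 + 2*4**2 + 38*4) = 935/(-40 + 2*16 + 152) = 935/(-40 + 32 + 152) = 935/144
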